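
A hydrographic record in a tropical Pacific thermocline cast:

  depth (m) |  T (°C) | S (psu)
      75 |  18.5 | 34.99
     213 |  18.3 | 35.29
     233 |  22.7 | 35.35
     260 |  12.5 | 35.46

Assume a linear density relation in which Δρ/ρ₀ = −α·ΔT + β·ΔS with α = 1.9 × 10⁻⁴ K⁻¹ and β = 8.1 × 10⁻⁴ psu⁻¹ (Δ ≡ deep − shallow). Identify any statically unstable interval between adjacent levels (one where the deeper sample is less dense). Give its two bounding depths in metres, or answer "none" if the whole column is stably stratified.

Evaluate Δρ/ρ₀ = −αΔT + βΔS across each adjacent pair:
  75–213 m: −αΔT+βΔS = −(1.9 × 10⁻⁴)(-0.2)+(8.1 × 10⁻⁴)(+0.30) = 2.8 × 10⁻⁴ → stable
  213–233 m: −αΔT+βΔS = −(1.9 × 10⁻⁴)(+4.4)+(8.1 × 10⁻⁴)(+0.06) = -7.9 × 10⁻⁴ → UNSTABLE
  233–260 m: −αΔT+βΔS = −(1.9 × 10⁻⁴)(-10.2)+(8.1 × 10⁻⁴)(+0.11) = 2.0 × 10⁻³ → stable
The 213–233 m interval has Δρ < 0: lighter water underlies denser water.

213–233 m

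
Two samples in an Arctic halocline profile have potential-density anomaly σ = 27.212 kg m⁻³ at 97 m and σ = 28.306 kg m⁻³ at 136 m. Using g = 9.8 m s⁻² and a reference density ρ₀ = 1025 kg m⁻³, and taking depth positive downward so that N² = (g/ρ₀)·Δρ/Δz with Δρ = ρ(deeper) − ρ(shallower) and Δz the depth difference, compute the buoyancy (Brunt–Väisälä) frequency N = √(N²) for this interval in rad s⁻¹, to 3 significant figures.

0.0164 rad s⁻¹

Δρ = 1028.306 − 1027.212 = 1.094 kg m⁻³ over Δz = 136 − 97 = 39 m.
N² = (9.8/1025) × (1.094/39) = 2.6820 × 10⁻⁴ s⁻².
N = √(2.6820 × 10⁻⁴) = 0.016377 rad s⁻¹ ≈ 0.0164 rad s⁻¹.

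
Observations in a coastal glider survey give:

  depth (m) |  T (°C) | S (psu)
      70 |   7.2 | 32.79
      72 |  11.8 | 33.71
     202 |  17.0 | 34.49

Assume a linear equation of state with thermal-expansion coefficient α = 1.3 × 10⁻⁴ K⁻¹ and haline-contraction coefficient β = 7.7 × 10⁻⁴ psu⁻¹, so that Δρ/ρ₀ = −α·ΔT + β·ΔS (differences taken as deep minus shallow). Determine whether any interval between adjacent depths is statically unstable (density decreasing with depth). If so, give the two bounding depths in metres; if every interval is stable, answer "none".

72–202 m

Evaluate Δρ/ρ₀ = −αΔT + βΔS across each adjacent pair:
  70–72 m: −αΔT+βΔS = −(1.3 × 10⁻⁴)(+4.6)+(7.7 × 10⁻⁴)(+0.92) = 1.1 × 10⁻⁴ → stable
  72–202 m: −αΔT+βΔS = −(1.3 × 10⁻⁴)(+5.2)+(7.7 × 10⁻⁴)(+0.78) = -7.5 × 10⁻⁵ → UNSTABLE
The 72–202 m interval has Δρ < 0: lighter water underlies denser water.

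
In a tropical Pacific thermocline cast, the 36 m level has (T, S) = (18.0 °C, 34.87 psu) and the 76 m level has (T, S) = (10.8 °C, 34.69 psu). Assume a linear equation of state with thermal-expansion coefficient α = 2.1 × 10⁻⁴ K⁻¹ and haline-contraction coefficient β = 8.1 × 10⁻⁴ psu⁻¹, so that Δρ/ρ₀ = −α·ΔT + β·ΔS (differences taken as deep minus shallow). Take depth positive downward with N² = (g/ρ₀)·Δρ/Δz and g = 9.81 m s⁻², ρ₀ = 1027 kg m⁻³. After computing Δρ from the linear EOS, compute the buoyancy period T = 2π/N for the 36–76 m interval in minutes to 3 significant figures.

ΔT = -7.2 K, ΔS = -0.18 psu (deep − shallow).
Δρ/ρ₀ = −αΔT + βΔS = 1.512 × 10⁻³ − 1.458 × 10⁻⁴ = 1.3662 × 10⁻³, so Δρ ≈ 1.403 kg m⁻³.
N² = (g/ρ₀)·Δρ/Δz = g·(Δρ/ρ₀)/Δz = 9.81 × 1.3662 × 10⁻³ / 40 = 3.3506 × 10⁻⁴ s⁻².
N = √(3.3506 × 10⁻⁴) = 0.018305 rad s⁻¹ → T = 2π/N = 343.25 s = 5.7208 min ≈ 5.72 min.

5.72 min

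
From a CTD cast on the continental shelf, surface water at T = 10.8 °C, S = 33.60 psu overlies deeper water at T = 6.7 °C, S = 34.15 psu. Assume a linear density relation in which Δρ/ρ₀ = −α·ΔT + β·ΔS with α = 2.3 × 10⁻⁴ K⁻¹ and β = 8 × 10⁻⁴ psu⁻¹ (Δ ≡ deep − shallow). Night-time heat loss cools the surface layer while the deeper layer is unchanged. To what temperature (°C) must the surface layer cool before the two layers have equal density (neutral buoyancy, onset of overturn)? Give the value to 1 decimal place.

4.8 °C

Neutral buoyancy requires Δρ = 0, i.e. −α(T_deep − T_surf′) + β(S_deep − S_surf) = 0.
T_surf′ = T_deep − (β/α)·ΔS = 6.7 − (8 × 10⁻⁴/2.3 × 10⁻⁴)·(+0.55) = 4.787 °C.
Cooling required: 10.8 − (4.787) = 6.013 °C.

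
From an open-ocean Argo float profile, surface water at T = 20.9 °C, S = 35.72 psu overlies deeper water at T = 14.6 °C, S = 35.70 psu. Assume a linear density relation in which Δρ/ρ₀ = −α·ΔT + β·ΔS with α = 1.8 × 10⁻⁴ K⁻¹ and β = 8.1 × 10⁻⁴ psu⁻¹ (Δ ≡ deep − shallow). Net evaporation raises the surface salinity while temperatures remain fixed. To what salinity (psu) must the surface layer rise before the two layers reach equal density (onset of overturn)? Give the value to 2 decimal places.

Neutral buoyancy requires −α(T_deep − T_surf) + β(S_deep − S_surf′) = 0.
S_surf′ = S_deep − (α/β)·ΔT = 35.70 − (1.8 × 10⁻⁴/8.1 × 10⁻⁴)·(-6.3) = 37.1000 psu.
Increase required: 37.1000 − 35.72 = 1.3800 psu.

37.10 psu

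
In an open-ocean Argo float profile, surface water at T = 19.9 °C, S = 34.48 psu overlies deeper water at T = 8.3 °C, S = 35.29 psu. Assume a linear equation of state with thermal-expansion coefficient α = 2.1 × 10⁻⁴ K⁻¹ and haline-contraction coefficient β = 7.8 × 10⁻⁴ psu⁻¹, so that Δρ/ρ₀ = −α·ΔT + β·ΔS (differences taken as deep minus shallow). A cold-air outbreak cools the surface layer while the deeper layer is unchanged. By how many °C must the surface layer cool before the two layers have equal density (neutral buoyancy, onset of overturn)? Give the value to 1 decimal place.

Neutral buoyancy requires Δρ = 0, i.e. −α(T_deep − T_surf′) + β(S_deep − S_surf) = 0.
T_surf′ = T_deep − (β/α)·ΔS = 8.3 − (7.8 × 10⁻⁴/2.1 × 10⁻⁴)·(+0.81) = 5.291 °C.
Cooling required: 19.9 − (5.291) = 14.609 °C.

14.6 °C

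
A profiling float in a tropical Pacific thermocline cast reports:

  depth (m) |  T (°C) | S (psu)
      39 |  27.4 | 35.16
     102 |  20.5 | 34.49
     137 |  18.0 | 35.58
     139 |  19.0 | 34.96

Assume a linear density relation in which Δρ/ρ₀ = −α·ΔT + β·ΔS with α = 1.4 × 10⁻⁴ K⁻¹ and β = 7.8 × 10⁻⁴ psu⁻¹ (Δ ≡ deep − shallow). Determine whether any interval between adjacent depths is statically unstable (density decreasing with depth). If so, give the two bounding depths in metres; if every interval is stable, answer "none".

137–139 m

Evaluate Δρ/ρ₀ = −αΔT + βΔS across each adjacent pair:
  39–102 m: −αΔT+βΔS = −(1.4 × 10⁻⁴)(-6.9)+(7.8 × 10⁻⁴)(-0.67) = 4.4 × 10⁻⁴ → stable
  102–137 m: −αΔT+βΔS = −(1.4 × 10⁻⁴)(-2.5)+(7.8 × 10⁻⁴)(+1.09) = 1.2 × 10⁻³ → stable
  137–139 m: −αΔT+βΔS = −(1.4 × 10⁻⁴)(+1.0)+(7.8 × 10⁻⁴)(-0.62) = -6.2 × 10⁻⁴ → UNSTABLE
The 137–139 m interval has Δρ < 0: lighter water underlies denser water.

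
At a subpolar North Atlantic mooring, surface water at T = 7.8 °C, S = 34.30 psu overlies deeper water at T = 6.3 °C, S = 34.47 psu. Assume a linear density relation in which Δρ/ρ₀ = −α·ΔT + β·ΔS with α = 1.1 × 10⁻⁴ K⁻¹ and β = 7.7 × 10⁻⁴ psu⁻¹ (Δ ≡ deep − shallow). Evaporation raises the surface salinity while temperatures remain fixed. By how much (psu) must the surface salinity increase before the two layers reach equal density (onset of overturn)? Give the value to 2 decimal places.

0.38 psu

Neutral buoyancy requires −α(T_deep − T_surf) + β(S_deep − S_surf′) = 0.
S_surf′ = S_deep − (α/β)·ΔT = 34.47 − (1.1 × 10⁻⁴/7.7 × 10⁻⁴)·(-1.5) = 34.6843 psu.
Increase required: 34.6843 − 34.30 = 0.3843 psu.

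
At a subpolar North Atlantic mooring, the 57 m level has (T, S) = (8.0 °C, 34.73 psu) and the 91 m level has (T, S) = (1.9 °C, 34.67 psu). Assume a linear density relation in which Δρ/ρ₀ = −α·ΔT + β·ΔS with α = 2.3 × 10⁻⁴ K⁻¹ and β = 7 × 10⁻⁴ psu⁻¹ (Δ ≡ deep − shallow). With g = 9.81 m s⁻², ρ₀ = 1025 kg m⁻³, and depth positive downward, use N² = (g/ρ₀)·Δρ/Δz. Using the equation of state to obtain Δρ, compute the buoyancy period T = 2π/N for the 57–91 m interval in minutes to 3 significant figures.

ΔT = -6.1 K, ΔS = -0.06 psu (deep − shallow).
Δρ/ρ₀ = −αΔT + βΔS = 1.403 × 10⁻³ − 4.20 × 10⁻⁵ = 1.361 × 10⁻³, so Δρ ≈ 1.395 kg m⁻³.
N² = (g/ρ₀)·Δρ/Δz = g·(Δρ/ρ₀)/Δz = 9.81 × 1.361 × 10⁻³ / 34 = 3.9269 × 10⁻⁴ s⁻².
N = √(3.9269 × 10⁻⁴) = 0.019816 rad s⁻¹ → T = 2π/N = 317.08 s = 5.2847 min ≈ 5.28 min.

5.28 min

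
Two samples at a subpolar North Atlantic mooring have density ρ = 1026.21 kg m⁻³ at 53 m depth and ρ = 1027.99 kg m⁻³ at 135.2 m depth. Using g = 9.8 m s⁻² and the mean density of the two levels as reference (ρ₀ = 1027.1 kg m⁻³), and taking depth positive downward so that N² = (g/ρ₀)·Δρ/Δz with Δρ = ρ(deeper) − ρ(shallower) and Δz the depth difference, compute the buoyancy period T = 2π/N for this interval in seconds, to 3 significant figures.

Δρ = 1027.99 − 1026.21 = 1.78 kg m⁻³ over Δz = 135.2 − 53 = 82.2 m.
N² = (9.8/1027.1) × (1.78/82.2) = 2.0661 × 10⁻⁴ s⁻².
N = √(2.0661 × 10⁻⁴) = 0.014374 rad s⁻¹, so T = 2π/N = 437.12 s ≈ 437 s.
A positive N² confirms static stability across the interval.

437 s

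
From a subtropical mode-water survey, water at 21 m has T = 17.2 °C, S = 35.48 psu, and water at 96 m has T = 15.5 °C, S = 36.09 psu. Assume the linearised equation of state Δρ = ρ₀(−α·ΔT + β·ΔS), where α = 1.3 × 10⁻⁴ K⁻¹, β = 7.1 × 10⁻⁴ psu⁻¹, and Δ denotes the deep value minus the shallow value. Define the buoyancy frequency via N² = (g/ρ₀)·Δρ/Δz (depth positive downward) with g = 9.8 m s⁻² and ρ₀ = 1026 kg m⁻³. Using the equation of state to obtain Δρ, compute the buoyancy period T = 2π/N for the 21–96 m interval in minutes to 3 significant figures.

ΔT = -1.7 K, ΔS = +0.61 psu (deep − shallow).
Δρ/ρ₀ = −αΔT + βΔS = 2.21 × 10⁻⁴ + 4.331 × 10⁻⁴ = 6.541 × 10⁻⁴, so Δρ ≈ 0.6711 kg m⁻³.
N² = (g/ρ₀)·Δρ/Δz = g·(Δρ/ρ₀)/Δz = 9.8 × 6.541 × 10⁻⁴ / 75 = 8.5469 × 10⁻⁵ s⁻².
N = √(8.5469 × 10⁻⁵) = 9.2449 × 10⁻³ rad s⁻¹ → T = 2π/N = 679.64 s = 11.327 min ≈ 11.3 min.

11.3 min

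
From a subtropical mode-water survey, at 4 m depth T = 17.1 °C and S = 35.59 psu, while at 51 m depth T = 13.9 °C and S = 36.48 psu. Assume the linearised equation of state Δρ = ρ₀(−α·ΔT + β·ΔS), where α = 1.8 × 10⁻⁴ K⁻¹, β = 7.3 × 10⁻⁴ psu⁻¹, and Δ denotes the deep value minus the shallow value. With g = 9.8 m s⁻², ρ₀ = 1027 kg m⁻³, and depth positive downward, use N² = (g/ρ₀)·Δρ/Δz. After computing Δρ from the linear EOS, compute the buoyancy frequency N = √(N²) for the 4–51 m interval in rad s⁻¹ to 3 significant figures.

0.0160 rad s⁻¹

ΔT = -3.2 K, ΔS = +0.89 psu (deep − shallow).
Δρ/ρ₀ = −αΔT + βΔS = 5.76 × 10⁻⁴ + 6.497 × 10⁻⁴ = 1.2257 × 10⁻³, so Δρ ≈ 1.259 kg m⁻³.
N² = (g/ρ₀)·Δρ/Δz = g·(Δρ/ρ₀)/Δz = 9.8 × 1.2257 × 10⁻³ / 47 = 2.5557 × 10⁻⁴ s⁻².
N = √(2.5557 × 10⁻⁴) = 0.015987 rad s⁻¹ ≈ 0.0160 rad s⁻¹.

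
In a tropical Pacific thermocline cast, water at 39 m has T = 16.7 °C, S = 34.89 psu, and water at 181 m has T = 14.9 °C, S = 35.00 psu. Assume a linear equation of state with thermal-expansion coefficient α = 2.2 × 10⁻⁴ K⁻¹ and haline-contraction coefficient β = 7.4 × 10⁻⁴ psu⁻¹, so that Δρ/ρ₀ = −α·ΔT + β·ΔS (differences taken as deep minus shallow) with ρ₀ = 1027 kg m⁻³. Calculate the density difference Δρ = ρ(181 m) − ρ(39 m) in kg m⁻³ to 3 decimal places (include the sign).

ΔT = -1.8 K, ΔS = +0.11 psu (deep − shallow).
Δρ/ρ₀ = −(2.2 × 10⁻⁴)(-1.8) + (7.4 × 10⁻⁴)(+0.11) = 4.774 × 10⁻⁴.
Δρ = 1027 × (4.774 × 10⁻⁴) = +0.490 kg m⁻³.
Positive Δρ: denser below, stable.

+0.490 kg m⁻³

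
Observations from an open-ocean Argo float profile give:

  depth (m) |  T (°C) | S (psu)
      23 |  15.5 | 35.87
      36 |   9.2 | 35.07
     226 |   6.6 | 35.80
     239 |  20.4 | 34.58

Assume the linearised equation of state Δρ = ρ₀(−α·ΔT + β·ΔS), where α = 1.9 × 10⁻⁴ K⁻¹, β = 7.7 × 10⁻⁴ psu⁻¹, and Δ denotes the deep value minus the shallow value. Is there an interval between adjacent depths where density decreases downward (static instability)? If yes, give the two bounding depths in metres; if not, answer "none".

Evaluate Δρ/ρ₀ = −αΔT + βΔS across each adjacent pair:
  23–36 m: −αΔT+βΔS = −(1.9 × 10⁻⁴)(-6.3)+(7.7 × 10⁻⁴)(-0.80) = 5.8 × 10⁻⁴ → stable
  36–226 m: −αΔT+βΔS = −(1.9 × 10⁻⁴)(-2.6)+(7.7 × 10⁻⁴)(+0.73) = 1.1 × 10⁻³ → stable
  226–239 m: −αΔT+βΔS = −(1.9 × 10⁻⁴)(+13.8)+(7.7 × 10⁻⁴)(-1.22) = -3.6 × 10⁻³ → UNSTABLE
The 226–239 m interval has Δρ < 0: lighter water underlies denser water.

226–239 m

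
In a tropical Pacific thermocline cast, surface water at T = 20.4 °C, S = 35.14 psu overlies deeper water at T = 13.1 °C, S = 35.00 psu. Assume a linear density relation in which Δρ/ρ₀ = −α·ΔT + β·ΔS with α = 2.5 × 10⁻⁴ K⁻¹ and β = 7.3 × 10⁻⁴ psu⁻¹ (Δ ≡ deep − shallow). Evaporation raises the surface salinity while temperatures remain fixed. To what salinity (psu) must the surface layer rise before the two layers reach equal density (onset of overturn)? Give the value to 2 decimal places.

Neutral buoyancy requires −α(T_deep − T_surf) + β(S_deep − S_surf′) = 0.
S_surf′ = S_deep − (α/β)·ΔT = 35.00 − (2.5 × 10⁻⁴/7.3 × 10⁻⁴)·(-7.3) = 37.5000 psu.
Increase required: 37.5000 − 35.14 = 2.3600 psu.

37.50 psu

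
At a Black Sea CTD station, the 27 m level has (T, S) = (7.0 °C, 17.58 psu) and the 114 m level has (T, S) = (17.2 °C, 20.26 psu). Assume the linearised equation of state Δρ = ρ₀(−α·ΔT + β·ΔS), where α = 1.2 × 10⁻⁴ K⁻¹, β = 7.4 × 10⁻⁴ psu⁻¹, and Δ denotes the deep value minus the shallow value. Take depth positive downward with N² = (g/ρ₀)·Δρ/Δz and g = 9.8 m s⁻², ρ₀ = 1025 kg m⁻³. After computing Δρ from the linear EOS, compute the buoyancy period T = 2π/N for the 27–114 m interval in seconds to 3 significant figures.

679 s

ΔT = +10.2 K, ΔS = +2.68 psu (deep − shallow).
Δρ/ρ₀ = −αΔT + βΔS = -1.224 × 10⁻³ + 1.9832 × 10⁻³ = 7.592 × 10⁻⁴, so Δρ ≈ 0.7782 kg m⁻³.
N² = (g/ρ₀)·Δρ/Δz = g·(Δρ/ρ₀)/Δz = 9.8 × 7.592 × 10⁻⁴ / 87 = 8.5519 × 10⁻⁵ s⁻².
N = √(8.5519 × 10⁻⁵) = 9.2476 × 10⁻³ rad s⁻¹ → T = 2π/N = 679.44 s ≈ 679 s.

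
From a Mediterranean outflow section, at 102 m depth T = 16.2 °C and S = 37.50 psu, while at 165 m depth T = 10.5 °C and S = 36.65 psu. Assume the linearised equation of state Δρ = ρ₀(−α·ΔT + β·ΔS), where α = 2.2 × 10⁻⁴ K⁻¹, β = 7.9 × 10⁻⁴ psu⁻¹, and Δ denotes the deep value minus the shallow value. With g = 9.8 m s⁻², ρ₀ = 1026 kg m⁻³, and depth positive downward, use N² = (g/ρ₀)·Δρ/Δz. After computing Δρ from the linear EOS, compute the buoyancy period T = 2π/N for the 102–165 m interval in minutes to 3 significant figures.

ΔT = -5.7 K, ΔS = -0.85 psu (deep − shallow).
Δρ/ρ₀ = −αΔT + βΔS = 1.254 × 10⁻³ − 6.715 × 10⁻⁴ = 5.825 × 10⁻⁴, so Δρ ≈ 0.5976 kg m⁻³.
N² = (g/ρ₀)·Δρ/Δz = g·(Δρ/ρ₀)/Δz = 9.8 × 5.825 × 10⁻⁴ / 63 = 9.0611 × 10⁻⁵ s⁻².
N = √(9.0611 × 10⁻⁵) = 9.5190 × 10⁻³ rad s⁻¹ → T = 2π/N = 660.07 s = 11.001 min ≈ 11.0 min.

11.0 min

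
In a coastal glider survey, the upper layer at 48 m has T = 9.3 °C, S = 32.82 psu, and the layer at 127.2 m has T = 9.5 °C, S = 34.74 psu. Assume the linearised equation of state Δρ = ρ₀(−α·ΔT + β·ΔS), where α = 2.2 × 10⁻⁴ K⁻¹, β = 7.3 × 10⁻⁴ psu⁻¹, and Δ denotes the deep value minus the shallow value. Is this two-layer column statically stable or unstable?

ΔT = 9.5 − 9.3 = +0.2 K and ΔS = 34.74 − 32.82 = +1.92 psu (deep − shallow).
−αΔT = -4.40 × 10⁻⁵; βΔS = 1.4016 × 10⁻³; sum Δρ/ρ₀ = 1.3576 × 10⁻³.
Δρ/ρ₀ > 0, so Δρ > 0: deeper water is denser → statically stable.

stable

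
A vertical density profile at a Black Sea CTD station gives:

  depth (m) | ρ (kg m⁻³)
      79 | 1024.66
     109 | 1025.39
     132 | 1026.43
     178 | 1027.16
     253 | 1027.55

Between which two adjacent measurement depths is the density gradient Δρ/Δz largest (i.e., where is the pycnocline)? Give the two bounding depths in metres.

109–132 m

Compute the density gradient over each adjacent pair:
  79–109 m: Δρ/Δz = 0.73/30 = 0.024 kg m⁻⁴
  109–132 m: Δρ/Δz = 1.04/23 = 0.045 kg m⁻⁴
  132–178 m: Δρ/Δz = 0.73/46 = 0.016 kg m⁻⁴
  178–253 m: Δρ/Δz = 0.39/75 = 5.2 × 10⁻³ kg m⁻⁴
The largest gradient is in the 109–132 m interval — the pycnocline.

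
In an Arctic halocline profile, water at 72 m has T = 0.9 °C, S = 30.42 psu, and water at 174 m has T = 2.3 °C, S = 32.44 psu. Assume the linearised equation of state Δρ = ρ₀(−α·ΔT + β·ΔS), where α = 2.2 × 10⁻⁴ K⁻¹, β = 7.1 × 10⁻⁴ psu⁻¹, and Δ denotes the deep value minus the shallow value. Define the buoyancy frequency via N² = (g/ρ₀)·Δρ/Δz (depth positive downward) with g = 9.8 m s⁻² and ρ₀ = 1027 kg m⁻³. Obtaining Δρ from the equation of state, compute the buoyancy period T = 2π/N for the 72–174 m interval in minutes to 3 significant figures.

10.1 min

ΔT = +1.4 K, ΔS = +2.02 psu (deep − shallow).
Δρ/ρ₀ = −αΔT + βΔS = -3.08 × 10⁻⁴ + 1.4342 × 10⁻³ = 1.1262 × 10⁻³, so Δρ ≈ 1.157 kg m⁻³.
N² = (g/ρ₀)·Δρ/Δz = g·(Δρ/ρ₀)/Δz = 9.8 × 1.1262 × 10⁻³ / 102 = 1.0820 × 10⁻⁴ s⁻².
N = √(1.0820 × 10⁻⁴) = 0.010402 rad s⁻¹ → T = 2π/N = 604.04 s = 10.067 min ≈ 10.1 min.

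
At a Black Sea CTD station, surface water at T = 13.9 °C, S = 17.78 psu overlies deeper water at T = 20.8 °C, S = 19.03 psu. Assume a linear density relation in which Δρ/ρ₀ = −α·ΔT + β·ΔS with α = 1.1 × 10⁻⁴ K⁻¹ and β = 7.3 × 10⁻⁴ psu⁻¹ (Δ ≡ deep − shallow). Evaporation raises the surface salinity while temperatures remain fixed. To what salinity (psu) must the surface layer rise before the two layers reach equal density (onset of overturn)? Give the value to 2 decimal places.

17.99 psu

Neutral buoyancy requires −α(T_deep − T_surf) + β(S_deep − S_surf′) = 0.
S_surf′ = S_deep − (α/β)·ΔT = 19.03 − (1.1 × 10⁻⁴/7.3 × 10⁻⁴)·(+6.9) = 17.9903 psu.
Increase required: 17.9903 − 17.78 = 0.2103 psu.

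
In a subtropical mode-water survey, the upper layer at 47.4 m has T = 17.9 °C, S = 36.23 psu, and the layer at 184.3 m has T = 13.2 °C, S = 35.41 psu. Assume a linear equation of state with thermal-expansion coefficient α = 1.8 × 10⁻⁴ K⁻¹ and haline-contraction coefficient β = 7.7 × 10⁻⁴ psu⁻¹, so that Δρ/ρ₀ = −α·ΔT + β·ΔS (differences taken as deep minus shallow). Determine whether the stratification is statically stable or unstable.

ΔT = 13.2 − 17.9 = -4.7 K and ΔS = 35.41 − 36.23 = -0.82 psu (deep − shallow).
−αΔT = 8.46 × 10⁻⁴; βΔS = -6.314 × 10⁻⁴; sum Δρ/ρ₀ = 2.146 × 10⁻⁴.
Δρ/ρ₀ > 0, so Δρ > 0: deeper water is denser → statically stable.

stable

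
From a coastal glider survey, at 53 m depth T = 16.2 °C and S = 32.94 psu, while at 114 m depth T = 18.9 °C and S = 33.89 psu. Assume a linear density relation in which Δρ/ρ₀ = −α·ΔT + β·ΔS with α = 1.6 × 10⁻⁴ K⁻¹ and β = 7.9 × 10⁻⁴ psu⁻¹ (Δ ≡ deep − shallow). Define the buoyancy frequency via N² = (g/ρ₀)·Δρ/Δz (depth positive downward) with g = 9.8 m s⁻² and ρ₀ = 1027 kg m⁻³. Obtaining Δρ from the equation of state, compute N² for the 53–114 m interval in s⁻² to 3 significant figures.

ΔT = +2.7 K, ΔS = +0.95 psu (deep − shallow).
Δρ/ρ₀ = −αΔT + βΔS = -4.32 × 10⁻⁴ + 7.505 × 10⁻⁴ = 3.185 × 10⁻⁴, so Δρ ≈ 0.3271 kg m⁻³.
N² = (g/ρ₀)·Δρ/Δz = g·(Δρ/ρ₀)/Δz = 9.8 × 3.185 × 10⁻⁴ / 61 = 5.1169 × 10⁻⁵ s⁻² ≈ 5.12 × 10⁻⁵ s⁻².

5.12 × 10⁻⁵ s⁻²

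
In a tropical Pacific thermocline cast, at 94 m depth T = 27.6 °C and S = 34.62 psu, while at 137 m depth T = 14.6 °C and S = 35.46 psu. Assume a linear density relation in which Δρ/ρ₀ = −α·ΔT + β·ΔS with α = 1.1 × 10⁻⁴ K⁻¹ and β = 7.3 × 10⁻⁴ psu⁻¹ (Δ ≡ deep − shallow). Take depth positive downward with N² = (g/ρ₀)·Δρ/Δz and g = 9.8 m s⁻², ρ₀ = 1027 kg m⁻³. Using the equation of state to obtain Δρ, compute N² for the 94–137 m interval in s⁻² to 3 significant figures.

4.66 × 10⁻⁴ s⁻²

ΔT = -13.0 K, ΔS = +0.84 psu (deep − shallow).
Δρ/ρ₀ = −αΔT + βΔS = 1.43 × 10⁻³ + 6.132 × 10⁻⁴ = 2.0432 × 10⁻³, so Δρ ≈ 2.098 kg m⁻³.
N² = (g/ρ₀)·Δρ/Δz = g·(Δρ/ρ₀)/Δz = 9.8 × 2.0432 × 10⁻³ / 43 = 4.6566 × 10⁻⁴ s⁻² ≈ 4.66 × 10⁻⁴ s⁻².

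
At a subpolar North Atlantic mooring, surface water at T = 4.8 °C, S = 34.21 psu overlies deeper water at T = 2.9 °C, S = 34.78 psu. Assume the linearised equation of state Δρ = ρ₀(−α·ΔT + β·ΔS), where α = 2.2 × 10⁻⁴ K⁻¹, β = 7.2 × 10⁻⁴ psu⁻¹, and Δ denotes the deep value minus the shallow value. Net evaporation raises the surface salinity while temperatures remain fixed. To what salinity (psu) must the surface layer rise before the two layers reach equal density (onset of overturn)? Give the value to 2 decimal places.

Neutral buoyancy requires −α(T_deep − T_surf) + β(S_deep − S_surf′) = 0.
S_surf′ = S_deep − (α/β)·ΔT = 34.78 − (2.2 × 10⁻⁴/7.2 × 10⁻⁴)·(-1.9) = 35.3606 psu.
Increase required: 35.3606 − 34.21 = 1.1506 psu.

35.36 psu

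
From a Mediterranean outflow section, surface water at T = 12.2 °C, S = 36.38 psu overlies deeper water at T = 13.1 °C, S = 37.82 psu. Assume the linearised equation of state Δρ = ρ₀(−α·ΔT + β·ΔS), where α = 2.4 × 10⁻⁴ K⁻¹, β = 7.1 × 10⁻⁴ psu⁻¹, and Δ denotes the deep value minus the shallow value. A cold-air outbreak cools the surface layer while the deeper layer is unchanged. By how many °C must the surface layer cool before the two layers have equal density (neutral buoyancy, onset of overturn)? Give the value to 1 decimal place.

Neutral buoyancy requires Δρ = 0, i.e. −α(T_deep − T_surf′) + β(S_deep − S_surf) = 0.
T_surf′ = T_deep − (β/α)·ΔS = 13.1 − (7.1 × 10⁻⁴/2.4 × 10⁻⁴)·(+1.44) = 8.840 °C.
Cooling required: 12.2 − (8.840) = 3.360 °C.

3.4 °C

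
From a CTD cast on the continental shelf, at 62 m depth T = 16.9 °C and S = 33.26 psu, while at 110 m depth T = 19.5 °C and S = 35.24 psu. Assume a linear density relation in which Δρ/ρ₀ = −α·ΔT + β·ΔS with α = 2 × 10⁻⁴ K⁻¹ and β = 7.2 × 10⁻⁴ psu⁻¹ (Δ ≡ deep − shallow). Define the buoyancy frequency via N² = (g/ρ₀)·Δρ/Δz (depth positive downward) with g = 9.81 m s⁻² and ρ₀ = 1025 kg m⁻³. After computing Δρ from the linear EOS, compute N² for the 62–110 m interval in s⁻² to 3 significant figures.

1.85 × 10⁻⁴ s⁻²

ΔT = +2.6 K, ΔS = +1.98 psu (deep − shallow).
Δρ/ρ₀ = −αΔT + βΔS = -5.20 × 10⁻⁴ + 1.4256 × 10⁻³ = 9.056 × 10⁻⁴, so Δρ ≈ 0.9282 kg m⁻³.
N² = (g/ρ₀)·Δρ/Δz = g·(Δρ/ρ₀)/Δz = 9.81 × 9.056 × 10⁻⁴ / 48 = 1.8508 × 10⁻⁴ s⁻² ≈ 1.85 × 10⁻⁴ s⁻².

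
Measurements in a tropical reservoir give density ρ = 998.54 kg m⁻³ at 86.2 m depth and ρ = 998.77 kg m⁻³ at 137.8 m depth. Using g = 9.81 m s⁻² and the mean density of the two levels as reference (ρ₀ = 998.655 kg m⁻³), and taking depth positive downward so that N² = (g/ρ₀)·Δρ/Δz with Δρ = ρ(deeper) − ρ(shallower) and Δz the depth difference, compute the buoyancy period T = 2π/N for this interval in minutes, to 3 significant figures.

Δρ = 998.77 − 998.54 = 0.23 kg m⁻³ over Δz = 137.8 − 86.2 = 51.6 m.
N² = (9.81/998.655) × (0.23/51.6) = 4.3786 × 10⁻⁵ s⁻².
N = √(4.3786 × 10⁻⁵) = 6.6171 × 10⁻³ rad s⁻¹, so T = 2π/N = 949.54 s = 15.826 min ≈ 15.8 min.

15.8 min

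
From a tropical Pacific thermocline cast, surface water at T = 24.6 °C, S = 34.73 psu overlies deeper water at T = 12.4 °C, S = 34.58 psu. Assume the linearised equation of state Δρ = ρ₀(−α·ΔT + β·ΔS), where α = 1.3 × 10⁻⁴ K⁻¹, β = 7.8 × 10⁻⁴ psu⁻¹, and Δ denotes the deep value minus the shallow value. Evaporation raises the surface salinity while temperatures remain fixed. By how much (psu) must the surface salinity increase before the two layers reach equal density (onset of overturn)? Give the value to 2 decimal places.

Neutral buoyancy requires −α(T_deep − T_surf) + β(S_deep − S_surf′) = 0.
S_surf′ = S_deep − (α/β)·ΔT = 34.58 − (1.3 × 10⁻⁴/7.8 × 10⁻⁴)·(-12.2) = 36.6133 psu.
Increase required: 36.6133 − 34.73 = 1.8833 psu.

1.88 psu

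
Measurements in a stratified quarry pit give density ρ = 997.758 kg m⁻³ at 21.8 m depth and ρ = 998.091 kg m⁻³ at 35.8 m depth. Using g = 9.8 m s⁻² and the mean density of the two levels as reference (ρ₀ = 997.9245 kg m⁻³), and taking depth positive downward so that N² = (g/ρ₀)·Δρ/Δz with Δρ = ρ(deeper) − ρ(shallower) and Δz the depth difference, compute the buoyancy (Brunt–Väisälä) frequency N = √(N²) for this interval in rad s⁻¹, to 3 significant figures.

0.0153 rad s⁻¹

Δρ = 998.091 − 997.758 = 0.333 kg m⁻³ over Δz = 35.8 − 21.8 = 14 m.
N² = (9.8/997.9245) × (0.333/14) = 2.3358 × 10⁻⁴ s⁻².
N = √(2.3358 × 10⁻⁴) = 0.015283 rad s⁻¹ ≈ 0.0153 rad s⁻¹.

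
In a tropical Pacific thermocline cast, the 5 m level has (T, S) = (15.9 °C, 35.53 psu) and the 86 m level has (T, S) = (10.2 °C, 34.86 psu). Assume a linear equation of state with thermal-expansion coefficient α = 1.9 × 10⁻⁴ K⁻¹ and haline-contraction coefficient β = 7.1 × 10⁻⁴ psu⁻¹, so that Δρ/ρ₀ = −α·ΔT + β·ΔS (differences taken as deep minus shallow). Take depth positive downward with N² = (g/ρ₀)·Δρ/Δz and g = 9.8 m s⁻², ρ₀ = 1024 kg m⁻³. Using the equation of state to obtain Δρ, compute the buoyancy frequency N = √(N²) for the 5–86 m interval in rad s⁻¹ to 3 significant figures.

ΔT = -5.7 K, ΔS = -0.67 psu (deep − shallow).
Δρ/ρ₀ = −αΔT + βΔS = 1.083 × 10⁻³ − 4.757 × 10⁻⁴ = 6.073 × 10⁻⁴, so Δρ ≈ 0.6219 kg m⁻³.
N² = (g/ρ₀)·Δρ/Δz = g·(Δρ/ρ₀)/Δz = 9.8 × 6.073 × 10⁻⁴ / 81 = 7.3476 × 10⁻⁵ s⁻².
N = √(7.3476 × 10⁻⁵) = 8.5718 × 10⁻³ rad s⁻¹ ≈ 8.57 × 10⁻³ rad s⁻¹.

8.57 × 10⁻³ rad s⁻¹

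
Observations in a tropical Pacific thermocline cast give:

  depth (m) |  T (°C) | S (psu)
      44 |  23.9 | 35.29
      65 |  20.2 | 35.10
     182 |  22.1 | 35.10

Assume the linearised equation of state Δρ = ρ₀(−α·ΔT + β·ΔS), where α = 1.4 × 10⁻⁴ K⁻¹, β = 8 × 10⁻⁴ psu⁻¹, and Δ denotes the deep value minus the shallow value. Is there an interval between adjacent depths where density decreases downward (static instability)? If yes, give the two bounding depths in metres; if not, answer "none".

65–182 m

Evaluate Δρ/ρ₀ = −αΔT + βΔS across each adjacent pair:
  44–65 m: −αΔT+βΔS = −(1.4 × 10⁻⁴)(-3.7)+(8 × 10⁻⁴)(-0.19) = 3.7 × 10⁻⁴ → stable
  65–182 m: −αΔT+βΔS = −(1.4 × 10⁻⁴)(+1.9)+(8 × 10⁻⁴)(+0.00) = -2.7 × 10⁻⁴ → UNSTABLE
The 65–182 m interval has Δρ < 0: lighter water underlies denser water.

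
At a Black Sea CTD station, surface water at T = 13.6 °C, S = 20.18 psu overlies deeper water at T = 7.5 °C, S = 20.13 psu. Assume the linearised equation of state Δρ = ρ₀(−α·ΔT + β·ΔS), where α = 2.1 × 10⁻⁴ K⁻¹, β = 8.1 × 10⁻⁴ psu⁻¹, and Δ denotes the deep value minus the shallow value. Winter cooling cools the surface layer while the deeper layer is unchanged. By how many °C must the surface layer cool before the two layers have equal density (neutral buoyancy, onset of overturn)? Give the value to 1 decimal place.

Neutral buoyancy requires Δρ = 0, i.e. −α(T_deep − T_surf′) + β(S_deep − S_surf) = 0.
T_surf′ = T_deep − (β/α)·ΔS = 7.5 − (8.1 × 10⁻⁴/2.1 × 10⁻⁴)·(-0.05) = 7.693 °C.
Cooling required: 13.6 − (7.693) = 5.907 °C.

5.9 °C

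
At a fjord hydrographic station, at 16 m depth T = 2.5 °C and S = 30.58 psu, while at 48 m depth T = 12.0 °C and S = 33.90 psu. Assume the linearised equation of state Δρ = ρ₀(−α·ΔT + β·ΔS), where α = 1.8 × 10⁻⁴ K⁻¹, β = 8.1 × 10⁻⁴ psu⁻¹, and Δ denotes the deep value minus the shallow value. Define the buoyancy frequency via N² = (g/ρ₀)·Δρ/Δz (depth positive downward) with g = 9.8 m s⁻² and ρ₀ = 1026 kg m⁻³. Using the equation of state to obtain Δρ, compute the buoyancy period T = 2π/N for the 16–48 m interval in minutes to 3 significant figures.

6.05 min

ΔT = +9.5 K, ΔS = +3.32 psu (deep − shallow).
Δρ/ρ₀ = −αΔT + βΔS = -1.71 × 10⁻³ + 2.6892 × 10⁻³ = 9.792 × 10⁻⁴, so Δρ ≈ 1.005 kg m⁻³.
N² = (g/ρ₀)·Δρ/Δz = g·(Δρ/ρ₀)/Δz = 9.8 × 9.792 × 10⁻⁴ / 32 = 2.9988 × 10⁻⁴ s⁻².
N = √(2.9988 × 10⁻⁴) = 0.017317 rad s⁻¹ → T = 2π/N = 362.83 s = 6.0472 min ≈ 6.05 min.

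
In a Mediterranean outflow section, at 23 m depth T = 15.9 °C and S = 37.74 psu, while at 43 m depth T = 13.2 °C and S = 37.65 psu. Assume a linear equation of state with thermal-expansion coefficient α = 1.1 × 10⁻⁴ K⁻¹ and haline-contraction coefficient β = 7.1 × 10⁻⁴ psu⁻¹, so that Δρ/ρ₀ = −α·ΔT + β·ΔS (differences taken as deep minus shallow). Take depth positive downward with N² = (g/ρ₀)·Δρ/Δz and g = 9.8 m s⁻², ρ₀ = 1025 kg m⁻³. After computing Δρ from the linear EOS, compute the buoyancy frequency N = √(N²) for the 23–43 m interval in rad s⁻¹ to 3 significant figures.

ΔT = -2.7 K, ΔS = -0.09 psu (deep − shallow).
Δρ/ρ₀ = −αΔT + βΔS = 2.97 × 10⁻⁴ − 6.39 × 10⁻⁵ = 2.331 × 10⁻⁴, so Δρ ≈ 0.2389 kg m⁻³.
N² = (g/ρ₀)·Δρ/Δz = g·(Δρ/ρ₀)/Δz = 9.8 × 2.331 × 10⁻⁴ / 20 = 1.1422 × 10⁻⁴ s⁻².
N = √(1.1422 × 10⁻⁴) = 0.010687 rad s⁻¹ ≈ 0.0107 rad s⁻¹.

0.0107 rad s⁻¹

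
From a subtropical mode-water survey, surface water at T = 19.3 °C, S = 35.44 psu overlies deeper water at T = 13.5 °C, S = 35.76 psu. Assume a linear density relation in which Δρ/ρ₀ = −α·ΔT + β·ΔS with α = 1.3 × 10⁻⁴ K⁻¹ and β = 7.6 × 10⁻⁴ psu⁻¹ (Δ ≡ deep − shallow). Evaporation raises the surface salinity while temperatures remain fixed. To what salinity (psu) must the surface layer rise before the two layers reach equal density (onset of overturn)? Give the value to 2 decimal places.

36.75 psu

Neutral buoyancy requires −α(T_deep − T_surf) + β(S_deep − S_surf′) = 0.
S_surf′ = S_deep − (α/β)·ΔT = 35.76 − (1.3 × 10⁻⁴/7.6 × 10⁻⁴)·(-5.8) = 36.7521 psu.
Increase required: 36.7521 − 35.44 = 1.3121 psu.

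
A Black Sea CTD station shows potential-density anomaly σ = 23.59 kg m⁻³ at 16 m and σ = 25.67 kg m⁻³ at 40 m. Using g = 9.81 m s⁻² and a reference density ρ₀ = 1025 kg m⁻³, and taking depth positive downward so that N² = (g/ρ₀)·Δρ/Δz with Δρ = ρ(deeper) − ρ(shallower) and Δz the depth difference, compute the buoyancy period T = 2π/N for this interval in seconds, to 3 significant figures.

218 s

Δρ = 1025.67 − 1023.59 = 2.08 kg m⁻³ over Δz = 40 − 16 = 24 m.
N² = (9.81/1025) × (2.08/24) = 8.2946 × 10⁻⁴ s⁻².
N = √(8.2946 × 10⁻⁴) = 0.028800 rad s⁻¹, so T = 2π/N = 218.17 s ≈ 218 s.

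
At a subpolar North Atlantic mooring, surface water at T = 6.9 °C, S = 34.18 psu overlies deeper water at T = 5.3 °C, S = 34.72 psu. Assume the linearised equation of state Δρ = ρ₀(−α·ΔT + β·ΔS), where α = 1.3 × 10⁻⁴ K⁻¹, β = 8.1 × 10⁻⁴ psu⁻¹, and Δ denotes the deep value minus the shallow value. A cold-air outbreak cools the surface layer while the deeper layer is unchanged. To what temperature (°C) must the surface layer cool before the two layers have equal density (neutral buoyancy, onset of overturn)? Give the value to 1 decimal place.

Neutral buoyancy requires Δρ = 0, i.e. −α(T_deep − T_surf′) + β(S_deep − S_surf) = 0.
T_surf′ = T_deep − (β/α)·ΔS = 5.3 − (8.1 × 10⁻⁴/1.3 × 10⁻⁴)·(+0.54) = 1.935 °C.
Cooling required: 6.9 − (1.935) = 4.965 °C.

1.9 °C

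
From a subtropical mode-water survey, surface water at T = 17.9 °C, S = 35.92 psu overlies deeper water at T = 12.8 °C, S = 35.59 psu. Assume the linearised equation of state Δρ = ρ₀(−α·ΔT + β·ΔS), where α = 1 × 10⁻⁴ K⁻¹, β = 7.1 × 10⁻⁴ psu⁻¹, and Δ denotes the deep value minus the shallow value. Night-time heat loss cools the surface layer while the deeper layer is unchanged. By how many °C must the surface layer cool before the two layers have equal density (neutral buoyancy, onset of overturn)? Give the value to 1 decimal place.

Neutral buoyancy requires Δρ = 0, i.e. −α(T_deep − T_surf′) + β(S_deep − S_surf) = 0.
T_surf′ = T_deep − (β/α)·ΔS = 12.8 − (7.1 × 10⁻⁴/1 × 10⁻⁴)·(-0.33) = 15.143 °C.
Cooling required: 17.9 − (15.143) = 2.757 °C.

2.8 °C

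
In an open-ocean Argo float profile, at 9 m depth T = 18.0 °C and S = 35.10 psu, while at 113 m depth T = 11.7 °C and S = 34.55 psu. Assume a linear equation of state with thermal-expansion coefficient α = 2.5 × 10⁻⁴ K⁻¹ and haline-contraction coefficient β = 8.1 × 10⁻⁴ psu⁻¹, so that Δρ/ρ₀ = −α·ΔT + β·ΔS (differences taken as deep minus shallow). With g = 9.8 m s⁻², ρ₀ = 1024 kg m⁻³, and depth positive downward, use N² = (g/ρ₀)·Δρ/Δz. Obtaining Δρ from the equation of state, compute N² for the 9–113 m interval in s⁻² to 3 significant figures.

1.06 × 10⁻⁴ s⁻²

ΔT = -6.3 K, ΔS = -0.55 psu (deep − shallow).
Δρ/ρ₀ = −αΔT + βΔS = 1.575 × 10⁻³ − 4.455 × 10⁻⁴ = 1.1295 × 10⁻³, so Δρ ≈ 1.157 kg m⁻³.
N² = (g/ρ₀)·Δρ/Δz = g·(Δρ/ρ₀)/Δz = 9.8 × 1.1295 × 10⁻³ / 104 = 1.0643 × 10⁻⁴ s⁻² ≈ 1.06 × 10⁻⁴ s⁻².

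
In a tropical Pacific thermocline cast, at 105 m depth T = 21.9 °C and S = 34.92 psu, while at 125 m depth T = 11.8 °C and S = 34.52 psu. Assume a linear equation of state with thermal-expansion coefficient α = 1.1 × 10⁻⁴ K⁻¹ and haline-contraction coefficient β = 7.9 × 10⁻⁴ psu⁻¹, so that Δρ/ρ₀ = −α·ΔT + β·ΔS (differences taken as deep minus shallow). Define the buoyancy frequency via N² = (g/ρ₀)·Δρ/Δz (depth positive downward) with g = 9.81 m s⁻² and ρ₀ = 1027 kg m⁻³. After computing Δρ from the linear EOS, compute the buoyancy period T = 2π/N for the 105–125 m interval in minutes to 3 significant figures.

5.30 min

ΔT = -10.1 K, ΔS = -0.40 psu (deep − shallow).
Δρ/ρ₀ = −αΔT + βΔS = 1.111 × 10⁻³ − 3.16 × 10⁻⁴ = 7.95 × 10⁻⁴, so Δρ ≈ 0.8165 kg m⁻³.
N² = (g/ρ₀)·Δρ/Δz = g·(Δρ/ρ₀)/Δz = 9.81 × 7.95 × 10⁻⁴ / 20 = 3.8995 × 10⁻⁴ s⁻².
N = √(3.8995 × 10⁻⁴) = 0.019747 rad s⁻¹ → T = 2π/N = 318.18 s = 5.3030 min ≈ 5.30 min.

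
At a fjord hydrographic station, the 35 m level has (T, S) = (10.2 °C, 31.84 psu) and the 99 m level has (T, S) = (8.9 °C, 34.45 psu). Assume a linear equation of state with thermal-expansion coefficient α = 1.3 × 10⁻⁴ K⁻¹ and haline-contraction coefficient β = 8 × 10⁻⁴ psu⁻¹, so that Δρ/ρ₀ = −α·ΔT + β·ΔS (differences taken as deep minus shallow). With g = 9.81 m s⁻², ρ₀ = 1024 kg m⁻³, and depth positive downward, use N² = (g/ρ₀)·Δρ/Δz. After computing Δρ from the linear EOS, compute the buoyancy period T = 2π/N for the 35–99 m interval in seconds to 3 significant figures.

338 s

ΔT = -1.3 K, ΔS = +2.61 psu (deep − shallow).
Δρ/ρ₀ = −αΔT + βΔS = 1.69 × 10⁻⁴ + 2.088 × 10⁻³ = 2.257 × 10⁻³, so Δρ ≈ 2.311 kg m⁻³.
N² = (g/ρ₀)·Δρ/Δz = g·(Δρ/ρ₀)/Δz = 9.81 × 2.257 × 10⁻³ / 64 = 3.4596 × 10⁻⁴ s⁻².
N = √(3.4596 × 10⁻⁴) = 0.018600 rad s⁻¹ → T = 2π/N = 337.81 s ≈ 338 s.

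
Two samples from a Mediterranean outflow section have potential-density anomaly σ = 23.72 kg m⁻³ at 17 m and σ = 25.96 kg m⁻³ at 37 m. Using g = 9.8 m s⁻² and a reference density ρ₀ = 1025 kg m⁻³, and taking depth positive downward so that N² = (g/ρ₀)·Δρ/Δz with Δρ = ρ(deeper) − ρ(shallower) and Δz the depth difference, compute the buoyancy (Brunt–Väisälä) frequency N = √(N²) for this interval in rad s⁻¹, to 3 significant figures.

Δρ = 1025.96 − 1023.72 = 2.24 kg m⁻³ over Δz = 37 − 17 = 20 m.
N² = (9.8/1025) × (2.24/20) = 1.0708 × 10⁻³ s⁻².
N = √(1.0708 × 10⁻³) = 0.032723 rad s⁻¹ ≈ 0.0327 rad s⁻¹.

0.0327 rad s⁻¹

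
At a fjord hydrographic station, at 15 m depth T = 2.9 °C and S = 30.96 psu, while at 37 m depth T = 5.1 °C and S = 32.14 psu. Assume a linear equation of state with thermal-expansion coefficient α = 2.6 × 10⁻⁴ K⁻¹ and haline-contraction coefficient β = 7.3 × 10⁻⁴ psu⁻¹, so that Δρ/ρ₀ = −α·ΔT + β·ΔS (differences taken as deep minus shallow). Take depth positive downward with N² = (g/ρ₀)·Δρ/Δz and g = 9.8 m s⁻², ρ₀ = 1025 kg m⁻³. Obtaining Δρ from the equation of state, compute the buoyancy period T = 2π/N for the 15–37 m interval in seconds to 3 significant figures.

ΔT = +2.2 K, ΔS = +1.18 psu (deep − shallow).
Δρ/ρ₀ = −αΔT + βΔS = -5.72 × 10⁻⁴ + 8.614 × 10⁻⁴ = 2.894 × 10⁻⁴, so Δρ ≈ 0.2966 kg m⁻³.
N² = (g/ρ₀)·Δρ/Δz = g·(Δρ/ρ₀)/Δz = 9.8 × 2.894 × 10⁻⁴ / 22 = 1.2891 × 10⁻⁴ s⁻².
N = √(1.2891 × 10⁻⁴) = 0.011354 rad s⁻¹ → T = 2π/N = 553.39 s ≈ 553 s.

553 s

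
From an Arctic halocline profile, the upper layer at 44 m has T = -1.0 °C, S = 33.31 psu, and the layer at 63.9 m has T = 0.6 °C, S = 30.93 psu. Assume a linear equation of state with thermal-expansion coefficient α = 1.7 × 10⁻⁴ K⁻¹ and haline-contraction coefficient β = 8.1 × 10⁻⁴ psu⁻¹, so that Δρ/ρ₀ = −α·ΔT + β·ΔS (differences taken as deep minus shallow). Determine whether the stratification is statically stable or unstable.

unstable

ΔT = 0.6 − -1.0 = +1.6 K and ΔS = 30.93 − 33.31 = -2.38 psu (deep − shallow).
−αΔT = -2.72 × 10⁻⁴; βΔS = -1.9278 × 10⁻³; sum Δρ/ρ₀ = -2.1998 × 10⁻³.
Δρ/ρ₀ < 0, so Δρ < 0: deeper water is lighter → statically unstable; the column would overturn.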